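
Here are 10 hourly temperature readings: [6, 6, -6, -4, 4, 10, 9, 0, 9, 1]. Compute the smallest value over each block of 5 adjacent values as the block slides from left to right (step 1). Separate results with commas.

[6, 6, -6, -4, 4] → min -6
[6, -6, -4, 4, 10] → min -6
[-6, -4, 4, 10, 9] → min -6
[-4, 4, 10, 9, 0] → min -4
[4, 10, 9, 0, 9] → min 0
[10, 9, 0, 9, 1] → min 0

-6, -6, -6, -4, 0, 0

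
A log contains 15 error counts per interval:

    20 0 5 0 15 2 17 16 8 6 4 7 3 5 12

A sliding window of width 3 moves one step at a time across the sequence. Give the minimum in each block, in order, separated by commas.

0, 0, 0, 0, 2, 2, 8, 6, 4, 4, 3, 3, 3

[20, 0, 5] → min 0
[0, 5, 0] → min 0
[5, 0, 15] → min 0
[0, 15, 2] → min 0
[15, 2, 17] → min 2
[2, 17, 16] → min 2
[17, 16, 8] → min 8
[16, 8, 6] → min 6
[8, 6, 4] → min 4
[6, 4, 7] → min 4
[4, 7, 3] → min 3
[7, 3, 5] → min 3
[3, 5, 12] → min 3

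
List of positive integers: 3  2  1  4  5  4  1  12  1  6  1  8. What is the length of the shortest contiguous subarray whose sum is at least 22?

add 3: running sum 3 < 22
add 2: running sum 5 < 22
add 1: running sum 6 < 22
add 4: running sum 10 < 22
add 5: running sum 15 < 22
add 4: running sum 19 < 22
add 1: running sum 20 < 22
add 12: shortest ending here [5, 4, 1, 12] sum 22, len 4
add 1: shortest ending here [5, 4, 1, 12, 1] sum 23, len 5
add 6: shortest ending here [4, 1, 12, 1, 6] sum 24, len 5
add 1: shortest ending here [4, 1, 12, 1, 6, 1] sum 25, len 6
add 8: shortest ending here [12, 1, 6, 1, 8] sum 28, len 5
Shortest qualifying length: 4.

4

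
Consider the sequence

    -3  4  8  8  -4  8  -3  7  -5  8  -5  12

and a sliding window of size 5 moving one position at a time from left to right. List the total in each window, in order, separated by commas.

13, 24, 17, 16, 3, 15, 2, 17

Sliding a size-5 window across the 12 values:
[-3, 4, 8, 8, -4] → sum 13
[4, 8, 8, -4, 8] → sum 24
[8, 8, -4, 8, -3] → sum 17
[8, -4, 8, -3, 7] → sum 16
[-4, 8, -3, 7, -5] → sum 3
[8, -3, 7, -5, 8] → sum 15
[-3, 7, -5, 8, -5] → sum 2
[7, -5, 8, -5, 12] → sum 17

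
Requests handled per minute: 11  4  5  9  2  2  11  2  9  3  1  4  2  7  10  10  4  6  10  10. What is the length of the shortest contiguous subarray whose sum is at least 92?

add 11: running sum 11 < 92
add 4: running sum 15 < 92
add 5: running sum 20 < 92
add 9: running sum 29 < 92
add 2: running sum 31 < 92
add 2: running sum 33 < 92
add 11: running sum 44 < 92
add 2: running sum 46 < 92
add 9: running sum 55 < 92
add 3: running sum 58 < 92
add 1: running sum 59 < 92
add 4: running sum 63 < 92
add 2: running sum 65 < 92
add 7: running sum 72 < 92
add 10: running sum 82 < 92
add 10: shortest ending here [11, 4, 5, 9, 2, 2, 11, 2, 9, 3, 1, 4, 2, 7, 10, 10] sum 92, len 16
add 4: shortest ending here [11, 4, 5, 9, 2, 2, 11, 2, 9, 3, 1, 4, 2, 7, 10, 10, 4] sum 96, len 17
add 6: shortest ending here [11, 4, 5, 9, 2, 2, 11, 2, 9, 3, 1, 4, 2, 7, 10, 10, 4, 6] sum 102, len 18
add 10: shortest ending here [9, 2, 2, 11, 2, 9, 3, 1, 4, 2, 7, 10, 10, 4, 6, 10] sum 92, len 16
add 10: shortest ending here [2, 2, 11, 2, 9, 3, 1, 4, 2, 7, 10, 10, 4, 6, 10, 10] sum 93, len 16
Shortest qualifying length: 16.

16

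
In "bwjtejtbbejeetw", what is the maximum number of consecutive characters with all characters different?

[b] len 1
[b, w] len 2
[b, w, j] len 3
[b, w, j, t] len 4
[b, w, j, t, e] len 5
[t, e, j] len 3
[e, j, t] len 3
[e, j, t, b] len 4
[b] len 1
[b, e] len 2
[b, e, j] len 3
[j, e] len 2
[e] len 1
[e, t] len 2
[e, t, w] len 3
Longest all-distinct length: 5.

5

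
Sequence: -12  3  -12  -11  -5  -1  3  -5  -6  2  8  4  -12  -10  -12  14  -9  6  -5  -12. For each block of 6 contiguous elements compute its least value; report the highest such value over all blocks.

-6

(-12, 3, -12, -11, -5, -1) → min -12
(3, -12, -11, -5, -1, 3) → min -12
(-12, -11, -5, -1, 3, -5) → min -12
(-11, -5, -1, 3, -5, -6) → min -11
(-5, -1, 3, -5, -6, 2) → min -6
(-1, 3, -5, -6, 2, 8) → min -6
(3, -5, -6, 2, 8, 4) → min -6
(-5, -6, 2, 8, 4, -12) → min -12
(-6, 2, 8, 4, -12, -10) → min -12
(2, 8, 4, -12, -10, -12) → min -12
(8, 4, -12, -10, -12, 14) → min -12
(4, -12, -10, -12, 14, -9) → min -12
(-12, -10, -12, 14, -9, 6) → min -12
(-10, -12, 14, -9, 6, -5) → min -12
(-12, 14, -9, 6, -5, -12) → min -12
Highest of these is -6.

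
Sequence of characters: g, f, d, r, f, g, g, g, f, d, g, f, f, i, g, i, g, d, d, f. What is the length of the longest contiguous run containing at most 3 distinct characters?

9

add g: window [g] (1 distinct), len 1
add f: window [g, f] (2 distinct), len 2
add d: window [g, f, d] (3 distinct), len 3
add r: window [f, d, r] (3 distinct), len 3
add f: window [f, d, r, f] (3 distinct), len 4
add g: window [r, f, g] (3 distinct), len 3
add g: window [r, f, g, g] (3 distinct), len 4
add g: window [r, f, g, g, g] (3 distinct), len 5
add f: window [r, f, g, g, g, f] (3 distinct), len 6
add d: window [f, g, g, g, f, d] (3 distinct), len 6
add g: window [f, g, g, g, f, d, g] (3 distinct), len 7
add f: window [f, g, g, g, f, d, g, f] (3 distinct), len 8
add f: window [f, g, g, g, f, d, g, f, f] (3 distinct), len 9
add i: window [g, f, f, i] (3 distinct), len 4
add g: window [g, f, f, i, g] (3 distinct), len 5
add i: window [g, f, f, i, g, i] (3 distinct), len 6
add g: window [g, f, f, i, g, i, g] (3 distinct), len 7
add d: window [i, g, i, g, d] (3 distinct), len 5
add d: window [i, g, i, g, d, d] (3 distinct), len 6
add f: window [g, d, d, f] (3 distinct), len 4
Longest length with ≤3 distinct: 9.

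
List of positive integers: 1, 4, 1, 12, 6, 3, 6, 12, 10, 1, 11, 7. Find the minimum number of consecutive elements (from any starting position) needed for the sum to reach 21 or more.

2

add 1: running sum 1 < 21
add 4: running sum 5 < 21
add 1: running sum 6 < 21
add 12: running sum 18 < 21
end 4: [4, 1, 12, 6] sum 23, len 4
end 5: [12, 6, 3] sum 21, len 3
end 6: [12, 6, 3, 6] sum 27, len 4
end 7: [3, 6, 12] sum 21, len 3
end 8: [12, 10] sum 22, len 2
end 9: [12, 10, 1] sum 23, len 3
end 10: [10, 1, 11] sum 22, len 3
end 11: [10, 1, 11, 7] sum 29, len 4
Shortest qualifying length: 2.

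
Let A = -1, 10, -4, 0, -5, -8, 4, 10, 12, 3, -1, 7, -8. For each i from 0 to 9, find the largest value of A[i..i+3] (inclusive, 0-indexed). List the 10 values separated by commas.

10, 10, 0, 4, 10, 12, 12, 12, 12, 7

Sliding a size-4 window across the 13 values:
-1 10 -4 0 → max 10
10 -4 0 -5 → max 10
-4 0 -5 -8 → max 0
0 -5 -8 4 → max 4
-5 -8 4 10 → max 10
-8 4 10 12 → max 12
4 10 12 3 → max 12
10 12 3 -1 → max 12
12 3 -1 7 → max 12
3 -1 7 -8 → max 7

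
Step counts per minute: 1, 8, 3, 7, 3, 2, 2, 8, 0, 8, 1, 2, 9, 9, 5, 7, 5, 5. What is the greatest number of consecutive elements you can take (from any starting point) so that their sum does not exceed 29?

→ 1: sum 1, len 1
→ 8: sum 9, len 2
→ 3: sum 12, len 3
→ 7: sum 19, len 4
→ 3: sum 22, len 5
→ 2: sum 24, len 6
→ 2: sum 26, len 7
→ 8 (dropped 1, 8): sum 25, len 6
→ 0: sum 25, len 7
→ 8 (dropped 3, 7): sum 23, len 6
→ 1: sum 24, len 7
→ 2: sum 26, len 8
→ 9 (dropped 3, 2, 2): sum 28, len 6
→ 9 (dropped 8): sum 29, len 6
→ 5 (dropped 0, 8): sum 26, len 5
→ 7 (dropped 1, 2, 9): sum 21, len 3
→ 5: sum 26, len 4
→ 5 (dropped 9): sum 22, len 4
Longest length seen: 8.

8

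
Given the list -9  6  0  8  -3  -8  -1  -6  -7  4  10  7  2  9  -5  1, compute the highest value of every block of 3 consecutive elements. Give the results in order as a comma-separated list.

6, 8, 8, 8, -1, -1, -1, 4, 10, 10, 10, 9, 9, 9

-9 6 0 → max 6
6 0 8 → max 8
0 8 -3 → max 8
8 -3 -8 → max 8
-3 -8 -1 → max -1
-8 -1 -6 → max -1
-1 -6 -7 → max -1
-6 -7 4 → max 4
-7 4 10 → max 10
4 10 7 → max 10
10 7 2 → max 10
7 2 9 → max 9
2 9 -5 → max 9
9 -5 1 → max 9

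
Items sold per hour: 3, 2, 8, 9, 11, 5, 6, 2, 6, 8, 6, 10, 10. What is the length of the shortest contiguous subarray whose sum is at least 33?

Extend right; whenever the sum reaches 33, record the length and shrink from the left:
add 3: running sum 3 < 33
add 2: running sum 5 < 33
add 8: running sum 13 < 33
add 9: running sum 22 < 33
add 11: shortest ending here [3, 2, 8, 9, 11] sum 33, len 5
add 5: shortest ending here [8, 9, 11, 5] sum 33, len 4
add 6: shortest ending here [8, 9, 11, 5, 6] sum 39, len 5
add 2: shortest ending here [9, 11, 5, 6, 2] sum 33, len 5
add 6: shortest ending here [9, 11, 5, 6, 2, 6] sum 39, len 6
add 8: shortest ending here [11, 5, 6, 2, 6, 8] sum 38, len 6
add 6: shortest ending here [5, 6, 2, 6, 8, 6] sum 33, len 6
add 10: shortest ending here [6, 2, 6, 8, 6, 10] sum 38, len 6
add 10: shortest ending here [8, 6, 10, 10] sum 34, len 4
Shortest qualifying length: 4.

4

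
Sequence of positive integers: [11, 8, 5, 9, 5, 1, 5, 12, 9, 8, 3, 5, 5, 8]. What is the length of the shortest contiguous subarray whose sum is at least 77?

add 11: running sum 11 < 77
add 8: running sum 19 < 77
add 5: running sum 24 < 77
add 9: running sum 33 < 77
add 5: running sum 38 < 77
add 1: running sum 39 < 77
add 5: running sum 44 < 77
add 12: running sum 56 < 77
add 9: running sum 65 < 77
add 8: running sum 73 < 77
add 3: running sum 76 < 77
add 5: shortest ending here [11, 8, 5, 9, 5, 1, 5, 12, 9, 8, 3, 5] sum 81, len 12
add 5: shortest ending here [11, 8, 5, 9, 5, 1, 5, 12, 9, 8, 3, 5, 5] sum 86, len 13
add 8: shortest ending here [8, 5, 9, 5, 1, 5, 12, 9, 8, 3, 5, 5, 8] sum 83, len 13
Shortest qualifying length: 12.

12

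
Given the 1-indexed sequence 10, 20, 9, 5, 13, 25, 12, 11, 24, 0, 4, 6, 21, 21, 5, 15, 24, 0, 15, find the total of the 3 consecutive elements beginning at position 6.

Elements at indices 6..8: 25, 12, 11
sum(25, 12, 11) = 48

48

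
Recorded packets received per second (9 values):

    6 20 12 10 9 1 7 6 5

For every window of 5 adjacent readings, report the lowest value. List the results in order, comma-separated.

(6, 20, 12, 10, 9) → min 6
(20, 12, 10, 9, 1) → min 1
(12, 10, 9, 1, 7) → min 1
(10, 9, 1, 7, 6) → min 1
(9, 1, 7, 6, 5) → min 1

6, 1, 1, 1, 1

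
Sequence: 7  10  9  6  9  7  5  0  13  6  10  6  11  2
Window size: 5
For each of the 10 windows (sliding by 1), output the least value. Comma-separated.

Sliding a size-5 window across the 14 values:
[7, 10, 9, 6, 9] → min 6
[10, 9, 6, 9, 7] → min 6
[9, 6, 9, 7, 5] → min 5
[6, 9, 7, 5, 0] → min 0
[9, 7, 5, 0, 13] → min 0
[7, 5, 0, 13, 6] → min 0
[5, 0, 13, 6, 10] → min 0
[0, 13, 6, 10, 6] → min 0
[13, 6, 10, 6, 11] → min 6
[6, 10, 6, 11, 2] → min 2

6, 6, 5, 0, 0, 0, 0, 0, 6, 2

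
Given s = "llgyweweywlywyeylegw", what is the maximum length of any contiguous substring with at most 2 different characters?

Extend right; when distinct count exceeds 2, shrink from the left:
add l: window [l] (1 distinct), len 1
add l: window [l, l] (1 distinct), len 2
add g: window [l, l, g] (2 distinct), len 3
add y: window [g, y] (2 distinct), len 2
add w: window [y, w] (2 distinct), len 2
add e: window [w, e] (2 distinct), len 2
add w: window [w, e, w] (2 distinct), len 3
add e: window [w, e, w, e] (2 distinct), len 4
add y: window [e, y] (2 distinct), len 2
add w: window [y, w] (2 distinct), len 2
add l: window [w, l] (2 distinct), len 2
add y: window [l, y] (2 distinct), len 2
add w: window [y, w] (2 distinct), len 2
add y: window [y, w, y] (2 distinct), len 3
add e: window [y, e] (2 distinct), len 2
add y: window [y, e, y] (2 distinct), len 3
add l: window [y, l] (2 distinct), len 2
add e: window [l, e] (2 distinct), len 2
add g: window [e, g] (2 distinct), len 2
add w: window [g, w] (2 distinct), len 2
Longest length with ≤2 distinct: 4.

4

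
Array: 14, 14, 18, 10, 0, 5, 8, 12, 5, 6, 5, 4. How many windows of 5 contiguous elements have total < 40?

5

14 14 18 10 0 → sum 56
14 18 10 0 5 → sum 47
18 10 0 5 8 → sum 41
10 0 5 8 12 → sum 35  < 40 ✓
0 5 8 12 5 → sum 30  < 40 ✓
5 8 12 5 6 → sum 36  < 40 ✓
8 12 5 6 5 → sum 36  < 40 ✓
12 5 6 5 4 → sum 32  < 40 ✓
5 windows satisfy the condition.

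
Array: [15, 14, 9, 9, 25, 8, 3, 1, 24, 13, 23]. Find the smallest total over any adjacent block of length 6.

55

[15, 14, 9, 9, 25, 8] → sum 80
[14, 9, 9, 25, 8, 3] → sum 68
[9, 9, 25, 8, 3, 1] → sum 55
[9, 25, 8, 3, 1, 24] → sum 70
[25, 8, 3, 1, 24, 13] → sum 74
[8, 3, 1, 24, 13, 23] → sum 72
Smallest of these is 55.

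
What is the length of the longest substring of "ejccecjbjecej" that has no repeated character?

4

[e] len 1
[e, j] len 2
[e, j, c] len 3
[c] len 1
[c, e] len 2
[e, c] len 2
[e, c, j] len 3
[e, c, j, b] len 4
[b, j] len 2
[b, j, e] len 3
[b, j, e, c] len 4
[c, e] len 2
[c, e, j] len 3
Longest all-distinct length: 4.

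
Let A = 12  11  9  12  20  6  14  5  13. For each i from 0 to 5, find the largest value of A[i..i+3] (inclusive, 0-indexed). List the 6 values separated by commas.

12 11 9 12 → max 12
11 9 12 20 → max 20
9 12 20 6 → max 20
12 20 6 14 → max 20
20 6 14 5 → max 20
6 14 5 13 → max 14

12, 20, 20, 20, 20, 14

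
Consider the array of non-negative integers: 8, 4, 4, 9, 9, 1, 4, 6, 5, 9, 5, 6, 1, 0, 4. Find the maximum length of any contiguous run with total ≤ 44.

10

add 8: [8] sum 8, len 1
add 4: [8, 4] sum 12, len 2
add 4: [8, 4, 4] sum 16, len 3
add 9: [8, 4, 4, 9] sum 25, len 4
add 9: [8, 4, 4, 9, 9] sum 34, len 5
add 1: [8, 4, 4, 9, 9, 1] sum 35, len 6
add 4: [8, 4, 4, 9, 9, 1, 4] sum 39, len 7
add 6: [4, 4, 9, 9, 1, 4, 6] sum 37, len 7
add 5: [4, 4, 9, 9, 1, 4, 6, 5] sum 42, len 8
add 9: [9, 9, 1, 4, 6, 5, 9] sum 43, len 7
add 5: [9, 1, 4, 6, 5, 9, 5] sum 39, len 7
add 6: [1, 4, 6, 5, 9, 5, 6] sum 36, len 7
add 1: [1, 4, 6, 5, 9, 5, 6, 1] sum 37, len 8
add 0: [1, 4, 6, 5, 9, 5, 6, 1, 0] sum 37, len 9
add 4: [1, 4, 6, 5, 9, 5, 6, 1, 0, 4] sum 41, len 10
Longest length seen: 10.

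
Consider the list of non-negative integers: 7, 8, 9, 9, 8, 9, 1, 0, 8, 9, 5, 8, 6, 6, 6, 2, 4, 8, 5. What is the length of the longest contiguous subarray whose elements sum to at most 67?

→ 7: sum 7, len 1
→ 8: sum 15, len 2
→ 9: sum 24, len 3
→ 9: sum 33, len 4
→ 8: sum 41, len 5
→ 9: sum 50, len 6
→ 1: sum 51, len 7
→ 0: sum 51, len 8
→ 8: sum 59, len 9
→ 9 (dropped 7): sum 61, len 9
→ 5: sum 66, len 10
→ 8 (dropped 8): sum 66, len 10
→ 6 (dropped 9): sum 63, len 10
→ 6 (dropped 9): sum 60, len 10
→ 6: sum 66, len 11
→ 2 (dropped 8): sum 60, len 11
→ 4: sum 64, len 12
→ 8 (dropped 9): sum 63, len 12
→ 5 (dropped 1): sum 67, len 12
Longest length seen: 12.

12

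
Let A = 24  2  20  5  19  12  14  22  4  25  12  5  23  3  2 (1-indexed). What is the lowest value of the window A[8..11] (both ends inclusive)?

Elements at indices 8..11: 22, 4, 25, 12
min(22, 4, 25, 12) = 4

4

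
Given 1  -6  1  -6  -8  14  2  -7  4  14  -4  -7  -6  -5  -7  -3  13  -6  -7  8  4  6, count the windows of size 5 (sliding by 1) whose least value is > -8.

1 -6 1 -6 -8 → min -8
-6 1 -6 -8 14 → min -8
1 -6 -8 14 2 → min -8
-6 -8 14 2 -7 → min -8
-8 14 2 -7 4 → min -8
14 2 -7 4 14 → min -7  > -8 ✓
2 -7 4 14 -4 → min -7  > -8 ✓
-7 4 14 -4 -7 → min -7  > -8 ✓
4 14 -4 -7 -6 → min -7  > -8 ✓
14 -4 -7 -6 -5 → min -7  > -8 ✓
-4 -7 -6 -5 -7 → min -7  > -8 ✓
-7 -6 -5 -7 -3 → min -7  > -8 ✓
-6 -5 -7 -3 13 → min -7  > -8 ✓
-5 -7 -3 13 -6 → min -7  > -8 ✓
-7 -3 13 -6 -7 → min -7  > -8 ✓
-3 13 -6 -7 8 → min -7  > -8 ✓
13 -6 -7 8 4 → min -7  > -8 ✓
-6 -7 8 4 6 → min -7  > -8 ✓
13 windows satisfy the condition.

13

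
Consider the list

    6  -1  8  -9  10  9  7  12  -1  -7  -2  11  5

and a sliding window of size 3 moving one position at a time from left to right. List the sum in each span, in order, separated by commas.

13, -2, 9, 10, 26, 28, 18, 4, -10, 2, 14

Sliding a size-3 window across the 13 values:
(6, -1, 8) → sum 13
(-1, 8, -9) → sum -2
(8, -9, 10) → sum 9
(-9, 10, 9) → sum 10
(10, 9, 7) → sum 26
(9, 7, 12) → sum 28
(7, 12, -1) → sum 18
(12, -1, -7) → sum 4
(-1, -7, -2) → sum -10
(-7, -2, 11) → sum 2
(-2, 11, 5) → sum 14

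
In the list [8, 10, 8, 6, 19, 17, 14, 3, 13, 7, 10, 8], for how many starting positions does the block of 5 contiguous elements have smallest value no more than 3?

5

(8, 10, 8, 6, 19) → min 6
(10, 8, 6, 19, 17) → min 6
(8, 6, 19, 17, 14) → min 6
(6, 19, 17, 14, 3) → min 3  ≤ 3 ✓
(19, 17, 14, 3, 13) → min 3  ≤ 3 ✓
(17, 14, 3, 13, 7) → min 3  ≤ 3 ✓
(14, 3, 13, 7, 10) → min 3  ≤ 3 ✓
(3, 13, 7, 10, 8) → min 3  ≤ 3 ✓
5 windows satisfy the condition.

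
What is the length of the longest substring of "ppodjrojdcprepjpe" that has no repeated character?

add p: [p] len 1
add p (repeat p, move left end past it): [p] len 1
add o: [p, o] len 2
add d: [p, o, d] len 3
add j: [p, o, d, j] len 4
add r: [p, o, d, j, r] len 5
add o (repeat o, move left end past it): [d, j, r, o] len 4
add j (repeat j, move left end past it): [r, o, j] len 3
add d: [r, o, j, d] len 4
add c: [r, o, j, d, c] len 5
add p: [r, o, j, d, c, p] len 6
add r (repeat r, move left end past it): [o, j, d, c, p, r] len 6
add e: [o, j, d, c, p, r, e] len 7
add p (repeat p, move left end past it): [r, e, p] len 3
add j: [r, e, p, j] len 4
add p (repeat p, move left end past it): [j, p] len 2
add e: [j, p, e] len 3
Longest all-distinct length: 7.

7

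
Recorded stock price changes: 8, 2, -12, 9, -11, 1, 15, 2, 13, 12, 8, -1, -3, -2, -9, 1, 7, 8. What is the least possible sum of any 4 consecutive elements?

8 2 -12 9 → sum 7
2 -12 9 -11 → sum -12
-12 9 -11 1 → sum -13
9 -11 1 15 → sum 14
-11 1 15 2 → sum 7
1 15 2 13 → sum 31
15 2 13 12 → sum 42
2 13 12 8 → sum 35
13 12 8 -1 → sum 32
12 8 -1 -3 → sum 16
8 -1 -3 -2 → sum 2
-1 -3 -2 -9 → sum -15
-3 -2 -9 1 → sum -13
-2 -9 1 7 → sum -3
-9 1 7 8 → sum 7
Least of these is -15.

-15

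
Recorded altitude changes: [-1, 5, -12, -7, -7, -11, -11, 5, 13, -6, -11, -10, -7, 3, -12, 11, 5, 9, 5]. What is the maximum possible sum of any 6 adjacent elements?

21

[-1, 5, -12, -7, -7, -11] → sum -33
[5, -12, -7, -7, -11, -11] → sum -43
[-12, -7, -7, -11, -11, 5] → sum -43
[-7, -7, -11, -11, 5, 13] → sum -18
[-7, -11, -11, 5, 13, -6] → sum -17
[-11, -11, 5, 13, -6, -11] → sum -21
[-11, 5, 13, -6, -11, -10] → sum -20
[5, 13, -6, -11, -10, -7] → sum -16
[13, -6, -11, -10, -7, 3] → sum -18
[-6, -11, -10, -7, 3, -12] → sum -43
[-11, -10, -7, 3, -12, 11] → sum -26
[-10, -7, 3, -12, 11, 5] → sum -10
[-7, 3, -12, 11, 5, 9] → sum 9
[3, -12, 11, 5, 9, 5] → sum 21
Maximum of these is 21.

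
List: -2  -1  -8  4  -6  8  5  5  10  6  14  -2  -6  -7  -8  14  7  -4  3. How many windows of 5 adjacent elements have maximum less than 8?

(-2, -1, -8, 4, -6) → max 4  < 8 ✓
(-1, -8, 4, -6, 8) → max 8
(-8, 4, -6, 8, 5) → max 8
(4, -6, 8, 5, 5) → max 8
(-6, 8, 5, 5, 10) → max 10
(8, 5, 5, 10, 6) → max 10
(5, 5, 10, 6, 14) → max 14
(5, 10, 6, 14, -2) → max 14
(10, 6, 14, -2, -6) → max 14
(6, 14, -2, -6, -7) → max 14
(14, -2, -6, -7, -8) → max 14
(-2, -6, -7, -8, 14) → max 14
(-6, -7, -8, 14, 7) → max 14
(-7, -8, 14, 7, -4) → max 14
(-8, 14, 7, -4, 3) → max 14
1 window satisfy the condition.

1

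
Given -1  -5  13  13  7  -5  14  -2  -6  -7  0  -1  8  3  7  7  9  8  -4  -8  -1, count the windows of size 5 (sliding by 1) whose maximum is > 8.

(-1, -5, 13, 13, 7) → max 13  > 8 ✓
(-5, 13, 13, 7, -5) → max 13  > 8 ✓
(13, 13, 7, -5, 14) → max 14  > 8 ✓
(13, 7, -5, 14, -2) → max 14  > 8 ✓
(7, -5, 14, -2, -6) → max 14  > 8 ✓
(-5, 14, -2, -6, -7) → max 14  > 8 ✓
(14, -2, -6, -7, 0) → max 14  > 8 ✓
(-2, -6, -7, 0, -1) → max 0
(-6, -7, 0, -1, 8) → max 8
(-7, 0, -1, 8, 3) → max 8
(0, -1, 8, 3, 7) → max 8
(-1, 8, 3, 7, 7) → max 8
(8, 3, 7, 7, 9) → max 9  > 8 ✓
(3, 7, 7, 9, 8) → max 9  > 8 ✓
(7, 7, 9, 8, -4) → max 9  > 8 ✓
(7, 9, 8, -4, -8) → max 9  > 8 ✓
(9, 8, -4, -8, -1) → max 9  > 8 ✓
12 windows satisfy the condition.

12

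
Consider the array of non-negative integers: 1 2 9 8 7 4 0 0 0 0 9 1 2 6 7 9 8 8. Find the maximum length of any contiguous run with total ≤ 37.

11

Extend to the right; shrink from the left whenever the sum exceeds 37:
[1] sum 1 len 1
[1, 2] sum 3 len 2
[1, 2, 9] sum 12 len 3
[1, 2, 9, 8] sum 20 len 4
[1, 2, 9, 8, 7] sum 27 len 5
[1, 2, 9, 8, 7, 4] sum 31 len 6
[1, 2, 9, 8, 7, 4, 0] sum 31 len 7
[1, 2, 9, 8, 7, 4, 0, 0] sum 31 len 8
[1, 2, 9, 8, 7, 4, 0, 0, 0] sum 31 len 9
[1, 2, 9, 8, 7, 4, 0, 0, 0, 0] sum 31 len 10
[9, 8, 7, 4, 0, 0, 0, 0, 9] sum 37 len 9
[8, 7, 4, 0, 0, 0, 0, 9, 1] sum 29 len 9
[8, 7, 4, 0, 0, 0, 0, 9, 1, 2] sum 31 len 10
[8, 7, 4, 0, 0, 0, 0, 9, 1, 2, 6] sum 37 len 11
[7, 4, 0, 0, 0, 0, 9, 1, 2, 6, 7] sum 36 len 11
[0, 0, 0, 0, 9, 1, 2, 6, 7, 9] sum 34 len 10
[1, 2, 6, 7, 9, 8] sum 33 len 6
[7, 9, 8, 8] sum 32 len 4
Longest length seen: 11.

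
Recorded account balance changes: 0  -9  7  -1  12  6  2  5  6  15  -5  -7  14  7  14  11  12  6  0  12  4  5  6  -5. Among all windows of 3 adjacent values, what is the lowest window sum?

[0, -9, 7] → sum -2
[-9, 7, -1] → sum -3
[7, -1, 12] → sum 18
[-1, 12, 6] → sum 17
[12, 6, 2] → sum 20
[6, 2, 5] → sum 13
[2, 5, 6] → sum 13
[5, 6, 15] → sum 26
[6, 15, -5] → sum 16
[15, -5, -7] → sum 3
[-5, -7, 14] → sum 2
[-7, 14, 7] → sum 14
[14, 7, 14] → sum 35
[7, 14, 11] → sum 32
[14, 11, 12] → sum 37
[11, 12, 6] → sum 29
[12, 6, 0] → sum 18
[6, 0, 12] → sum 18
[0, 12, 4] → sum 16
[12, 4, 5] → sum 21
[4, 5, 6] → sum 15
[5, 6, -5] → sum 6
Lowest of these is -3.

-3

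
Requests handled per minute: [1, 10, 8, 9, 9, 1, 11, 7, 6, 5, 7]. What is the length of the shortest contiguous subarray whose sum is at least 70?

add 1: running sum 1 < 70
add 10: running sum 11 < 70
add 8: running sum 19 < 70
add 9: running sum 28 < 70
add 9: running sum 37 < 70
add 1: running sum 38 < 70
add 11: running sum 49 < 70
add 7: running sum 56 < 70
add 6: running sum 62 < 70
add 5: running sum 67 < 70
end 10: [10, 8, 9, 9, 1, 11, 7, 6, 5, 7] sum 73, len 10
Shortest qualifying length: 10.

10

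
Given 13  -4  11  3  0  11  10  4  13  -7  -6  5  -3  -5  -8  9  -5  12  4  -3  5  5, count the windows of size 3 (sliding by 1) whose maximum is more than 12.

(13, -4, 11) → max 13  > 12 ✓
(-4, 11, 3) → max 11
(11, 3, 0) → max 11
(3, 0, 11) → max 11
(0, 11, 10) → max 11
(11, 10, 4) → max 11
(10, 4, 13) → max 13  > 12 ✓
(4, 13, -7) → max 13  > 12 ✓
(13, -7, -6) → max 13  > 12 ✓
(-7, -6, 5) → max 5
(-6, 5, -3) → max 5
(5, -3, -5) → max 5
(-3, -5, -8) → max -3
(-5, -8, 9) → max 9
(-8, 9, -5) → max 9
(9, -5, 12) → max 12
(-5, 12, 4) → max 12
(12, 4, -3) → max 12
(4, -3, 5) → max 5
(-3, 5, 5) → max 5
4 windows satisfy the condition.

4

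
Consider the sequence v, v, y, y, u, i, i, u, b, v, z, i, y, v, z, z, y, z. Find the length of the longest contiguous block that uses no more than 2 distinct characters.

4

[v] 1 distinct, len 1
[v, v] 1 distinct, len 2
[v, v, y] 2 distinct, len 3
[v, v, y, y] 2 distinct, len 4
[y, y, u] 2 distinct, len 3
[u, i] 2 distinct, len 2
[u, i, i] 2 distinct, len 3
[u, i, i, u] 2 distinct, len 4
[u, b] 2 distinct, len 2
[b, v] 2 distinct, len 2
[v, z] 2 distinct, len 2
[z, i] 2 distinct, len 2
[i, y] 2 distinct, len 2
[y, v] 2 distinct, len 2
[v, z] 2 distinct, len 2
[v, z, z] 2 distinct, len 3
[z, z, y] 2 distinct, len 3
[z, z, y, z] 2 distinct, len 4
Longest length with ≤2 distinct: 4.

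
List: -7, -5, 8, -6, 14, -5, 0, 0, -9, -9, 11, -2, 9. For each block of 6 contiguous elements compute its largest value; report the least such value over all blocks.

Window maxs for each of the 8 positions:
-7 -5 8 -6 14 -5 → max 14
-5 8 -6 14 -5 0 → max 14
8 -6 14 -5 0 0 → max 14
-6 14 -5 0 0 -9 → max 14
14 -5 0 0 -9 -9 → max 14
-5 0 0 -9 -9 11 → max 11
0 0 -9 -9 11 -2 → max 11
0 -9 -9 11 -2 9 → max 11
Least of these is 11.

11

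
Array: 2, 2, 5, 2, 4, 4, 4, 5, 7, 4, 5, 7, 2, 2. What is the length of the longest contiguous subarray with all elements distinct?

4

add 2: [2] len 1
add 2 (repeat 2, move left end past it): [2] len 1
add 5: [2, 5] len 2
add 2 (repeat 2, move left end past it): [5, 2] len 2
add 4: [5, 2, 4] len 3
add 4 (repeat 4, move left end past it): [4] len 1
add 4 (repeat 4, move left end past it): [4] len 1
add 5: [4, 5] len 2
add 7: [4, 5, 7] len 3
add 4 (repeat 4, move left end past it): [5, 7, 4] len 3
add 5 (repeat 5, move left end past it): [7, 4, 5] len 3
add 7 (repeat 7, move left end past it): [4, 5, 7] len 3
add 2: [4, 5, 7, 2] len 4
add 2 (repeat 2, move left end past it): [2] len 1
Longest all-distinct length: 4.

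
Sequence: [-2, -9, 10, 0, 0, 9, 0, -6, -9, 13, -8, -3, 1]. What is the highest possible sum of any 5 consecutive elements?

-2 -9 10 0 0 → sum -1
-9 10 0 0 9 → sum 10
10 0 0 9 0 → sum 19
0 0 9 0 -6 → sum 3
0 9 0 -6 -9 → sum -6
9 0 -6 -9 13 → sum 7
0 -6 -9 13 -8 → sum -10
-6 -9 13 -8 -3 → sum -13
-9 13 -8 -3 1 → sum -6
Highest of these is 19.

19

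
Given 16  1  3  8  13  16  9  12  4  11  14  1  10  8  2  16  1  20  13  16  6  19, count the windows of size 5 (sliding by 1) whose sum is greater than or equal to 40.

15

[16, 1, 3, 8, 13] → sum 41  ≥ 40 ✓
[1, 3, 8, 13, 16] → sum 41  ≥ 40 ✓
[3, 8, 13, 16, 9] → sum 49  ≥ 40 ✓
[8, 13, 16, 9, 12] → sum 58  ≥ 40 ✓
[13, 16, 9, 12, 4] → sum 54  ≥ 40 ✓
[16, 9, 12, 4, 11] → sum 52  ≥ 40 ✓
[9, 12, 4, 11, 14] → sum 50  ≥ 40 ✓
[12, 4, 11, 14, 1] → sum 42  ≥ 40 ✓
[4, 11, 14, 1, 10] → sum 40  ≥ 40 ✓
[11, 14, 1, 10, 8] → sum 44  ≥ 40 ✓
[14, 1, 10, 8, 2] → sum 35
[1, 10, 8, 2, 16] → sum 37
[10, 8, 2, 16, 1] → sum 37
[8, 2, 16, 1, 20] → sum 47  ≥ 40 ✓
[2, 16, 1, 20, 13] → sum 52  ≥ 40 ✓
[16, 1, 20, 13, 16] → sum 66  ≥ 40 ✓
[1, 20, 13, 16, 6] → sum 56  ≥ 40 ✓
[20, 13, 16, 6, 19] → sum 74  ≥ 40 ✓
15 windows satisfy the condition.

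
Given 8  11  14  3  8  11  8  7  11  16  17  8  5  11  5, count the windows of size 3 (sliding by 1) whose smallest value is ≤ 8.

12

(8, 11, 14) → min 8  ≤ 8 ✓
(11, 14, 3) → min 3  ≤ 8 ✓
(14, 3, 8) → min 3  ≤ 8 ✓
(3, 8, 11) → min 3  ≤ 8 ✓
(8, 11, 8) → min 8  ≤ 8 ✓
(11, 8, 7) → min 7  ≤ 8 ✓
(8, 7, 11) → min 7  ≤ 8 ✓
(7, 11, 16) → min 7  ≤ 8 ✓
(11, 16, 17) → min 11
(16, 17, 8) → min 8  ≤ 8 ✓
(17, 8, 5) → min 5  ≤ 8 ✓
(8, 5, 11) → min 5  ≤ 8 ✓
(5, 11, 5) → min 5  ≤ 8 ✓
12 windows satisfy the condition.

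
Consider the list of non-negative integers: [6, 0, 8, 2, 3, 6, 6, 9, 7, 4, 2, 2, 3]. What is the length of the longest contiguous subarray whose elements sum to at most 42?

Extend to the right; shrink from the left whenever the sum exceeds 42:
→ 6: sum 6, len 1
→ 0: sum 6, len 2
→ 8: sum 14, len 3
→ 2: sum 16, len 4
→ 3: sum 19, len 5
→ 6: sum 25, len 6
→ 6: sum 31, len 7
→ 9: sum 40, len 8
→ 7 (dropped 6): sum 41, len 8
→ 4 (dropped 0, 8): sum 37, len 7
→ 2: sum 39, len 8
→ 2: sum 41, len 9
→ 3 (dropped 2): sum 42, len 9
Longest length seen: 9.

9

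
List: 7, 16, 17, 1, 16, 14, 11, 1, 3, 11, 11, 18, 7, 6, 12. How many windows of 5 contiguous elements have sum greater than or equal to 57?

3

(7, 16, 17, 1, 16) → sum 57  ≥ 57 ✓
(16, 17, 1, 16, 14) → sum 64  ≥ 57 ✓
(17, 1, 16, 14, 11) → sum 59  ≥ 57 ✓
(1, 16, 14, 11, 1) → sum 43
(16, 14, 11, 1, 3) → sum 45
(14, 11, 1, 3, 11) → sum 40
(11, 1, 3, 11, 11) → sum 37
(1, 3, 11, 11, 18) → sum 44
(3, 11, 11, 18, 7) → sum 50
(11, 11, 18, 7, 6) → sum 53
(11, 18, 7, 6, 12) → sum 54
3 windows satisfy the condition.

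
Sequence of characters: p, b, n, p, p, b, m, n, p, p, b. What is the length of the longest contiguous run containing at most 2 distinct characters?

3

[p] 1 distinct, len 1
[p, b] 2 distinct, len 2
[b, n] 2 distinct, len 2
[n, p] 2 distinct, len 2
[n, p, p] 2 distinct, len 3
[p, p, b] 2 distinct, len 3
[b, m] 2 distinct, len 2
[m, n] 2 distinct, len 2
[n, p] 2 distinct, len 2
[n, p, p] 2 distinct, len 3
[p, p, b] 2 distinct, len 3
Longest length with ≤2 distinct: 3.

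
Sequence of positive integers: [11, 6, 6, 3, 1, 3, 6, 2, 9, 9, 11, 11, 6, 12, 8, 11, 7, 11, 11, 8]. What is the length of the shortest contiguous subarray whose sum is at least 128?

17

add 11: running sum 11 < 128
add 6: running sum 17 < 128
add 6: running sum 23 < 128
add 3: running sum 26 < 128
add 1: running sum 27 < 128
add 3: running sum 30 < 128
add 6: running sum 36 < 128
add 2: running sum 38 < 128
add 9: running sum 47 < 128
add 9: running sum 56 < 128
add 11: running sum 67 < 128
add 11: running sum 78 < 128
add 6: running sum 84 < 128
add 12: running sum 96 < 128
add 8: running sum 104 < 128
add 11: running sum 115 < 128
add 7: running sum 122 < 128
end 17: [11, 6, 6, 3, 1, 3, 6, 2, 9, 9, 11, 11, 6, 12, 8, 11, 7, 11] sum 133, len 18
end 18: [6, 6, 3, 1, 3, 6, 2, 9, 9, 11, 11, 6, 12, 8, 11, 7, 11, 11] sum 133, len 18
end 19: [3, 1, 3, 6, 2, 9, 9, 11, 11, 6, 12, 8, 11, 7, 11, 11, 8] sum 129, len 17
Shortest qualifying length: 17.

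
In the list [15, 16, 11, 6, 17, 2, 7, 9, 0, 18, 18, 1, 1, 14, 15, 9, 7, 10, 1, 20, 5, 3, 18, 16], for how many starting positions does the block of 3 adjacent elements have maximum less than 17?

10

15 16 11 → max 16  < 17 ✓
16 11 6 → max 16  < 17 ✓
11 6 17 → max 17
6 17 2 → max 17
17 2 7 → max 17
2 7 9 → max 9  < 17 ✓
7 9 0 → max 9  < 17 ✓
9 0 18 → max 18
0 18 18 → max 18
18 18 1 → max 18
18 1 1 → max 18
1 1 14 → max 14  < 17 ✓
1 14 15 → max 15  < 17 ✓
14 15 9 → max 15  < 17 ✓
15 9 7 → max 15  < 17 ✓
9 7 10 → max 10  < 17 ✓
7 10 1 → max 10  < 17 ✓
10 1 20 → max 20
1 20 5 → max 20
20 5 3 → max 20
5 3 18 → max 18
3 18 16 → max 18
10 windows satisfy the condition.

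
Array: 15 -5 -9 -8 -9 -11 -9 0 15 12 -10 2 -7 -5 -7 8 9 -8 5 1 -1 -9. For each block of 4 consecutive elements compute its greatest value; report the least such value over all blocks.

Window maxs for each of the 19 positions:
15 -5 -9 -8 → max 15
-5 -9 -8 -9 → max -5
-9 -8 -9 -11 → max -8
-8 -9 -11 -9 → max -8
-9 -11 -9 0 → max 0
-11 -9 0 15 → max 15
-9 0 15 12 → max 15
0 15 12 -10 → max 15
15 12 -10 2 → max 15
12 -10 2 -7 → max 12
-10 2 -7 -5 → max 2
2 -7 -5 -7 → max 2
-7 -5 -7 8 → max 8
-5 -7 8 9 → max 9
-7 8 9 -8 → max 9
8 9 -8 5 → max 9
9 -8 5 1 → max 9
-8 5 1 -1 → max 5
5 1 -1 -9 → max 5
Least of these is -8.

-8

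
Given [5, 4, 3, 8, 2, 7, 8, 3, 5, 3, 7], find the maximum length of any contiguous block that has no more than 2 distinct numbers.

3

[5] 1 distinct, len 1
[5, 4] 2 distinct, len 2
[4, 3] 2 distinct, len 2
[3, 8] 2 distinct, len 2
[8, 2] 2 distinct, len 2
[2, 7] 2 distinct, len 2
[7, 8] 2 distinct, len 2
[8, 3] 2 distinct, len 2
[3, 5] 2 distinct, len 2
[3, 5, 3] 2 distinct, len 3
[3, 7] 2 distinct, len 2
Longest length with ≤2 distinct: 3.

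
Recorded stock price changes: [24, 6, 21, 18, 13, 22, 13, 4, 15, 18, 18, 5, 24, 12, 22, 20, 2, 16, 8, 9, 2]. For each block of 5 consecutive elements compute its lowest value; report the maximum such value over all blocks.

(24, 6, 21, 18, 13) → min 6
(6, 21, 18, 13, 22) → min 6
(21, 18, 13, 22, 13) → min 13
(18, 13, 22, 13, 4) → min 4
(13, 22, 13, 4, 15) → min 4
(22, 13, 4, 15, 18) → min 4
(13, 4, 15, 18, 18) → min 4
(4, 15, 18, 18, 5) → min 4
(15, 18, 18, 5, 24) → min 5
(18, 18, 5, 24, 12) → min 5
(18, 5, 24, 12, 22) → min 5
(5, 24, 12, 22, 20) → min 5
(24, 12, 22, 20, 2) → min 2
(12, 22, 20, 2, 16) → min 2
(22, 20, 2, 16, 8) → min 2
(20, 2, 16, 8, 9) → min 2
(2, 16, 8, 9, 2) → min 2
Maximum of these is 13.

13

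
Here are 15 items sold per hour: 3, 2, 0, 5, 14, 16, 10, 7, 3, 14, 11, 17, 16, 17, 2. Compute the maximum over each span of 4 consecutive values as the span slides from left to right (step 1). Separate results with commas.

Sliding a size-4 window across the 15 values:
[3, 2, 0, 5] → max 5
[2, 0, 5, 14] → max 14
[0, 5, 14, 16] → max 16
[5, 14, 16, 10] → max 16
[14, 16, 10, 7] → max 16
[16, 10, 7, 3] → max 16
[10, 7, 3, 14] → max 14
[7, 3, 14, 11] → max 14
[3, 14, 11, 17] → max 17
[14, 11, 17, 16] → max 17
[11, 17, 16, 17] → max 17
[17, 16, 17, 2] → max 17

5, 14, 16, 16, 16, 16, 14, 14, 17, 17, 17, 17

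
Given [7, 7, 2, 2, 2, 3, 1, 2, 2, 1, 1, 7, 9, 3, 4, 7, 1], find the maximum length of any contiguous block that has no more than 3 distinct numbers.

add 7: window [7] (1 distinct), len 1
add 7: window [7, 7] (1 distinct), len 2
add 2: window [7, 7, 2] (2 distinct), len 3
add 2: window [7, 7, 2, 2] (2 distinct), len 4
add 2: window [7, 7, 2, 2, 2] (2 distinct), len 5
add 3: window [7, 7, 2, 2, 2, 3] (3 distinct), len 6
add 1: window [2, 2, 2, 3, 1] (3 distinct), len 5
add 2: window [2, 2, 2, 3, 1, 2] (3 distinct), len 6
add 2: window [2, 2, 2, 3, 1, 2, 2] (3 distinct), len 7
add 1: window [2, 2, 2, 3, 1, 2, 2, 1] (3 distinct), len 8
add 1: window [2, 2, 2, 3, 1, 2, 2, 1, 1] (3 distinct), len 9
add 7: window [1, 2, 2, 1, 1, 7] (3 distinct), len 6
add 9: window [1, 1, 7, 9] (3 distinct), len 4
add 3: window [7, 9, 3] (3 distinct), len 3
add 4: window [9, 3, 4] (3 distinct), len 3
add 7: window [3, 4, 7] (3 distinct), len 3
add 1: window [4, 7, 1] (3 distinct), len 3
Longest length with ≤3 distinct: 9.

9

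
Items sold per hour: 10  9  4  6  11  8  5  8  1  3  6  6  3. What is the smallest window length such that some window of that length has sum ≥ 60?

8

add 10: running sum 10 < 60
add 9: running sum 19 < 60
add 4: running sum 23 < 60
add 6: running sum 29 < 60
add 11: running sum 40 < 60
add 8: running sum 48 < 60
add 5: running sum 53 < 60
end 7: [10, 9, 4, 6, 11, 8, 5, 8] sum 61, len 8
end 8: [10, 9, 4, 6, 11, 8, 5, 8, 1] sum 62, len 9
end 9: [10, 9, 4, 6, 11, 8, 5, 8, 1, 3] sum 65, len 10
end 10: [9, 4, 6, 11, 8, 5, 8, 1, 3, 6] sum 61, len 10
end 11: [9, 4, 6, 11, 8, 5, 8, 1, 3, 6, 6] sum 67, len 11
end 12: [4, 6, 11, 8, 5, 8, 1, 3, 6, 6, 3] sum 61, len 11
Shortest qualifying length: 8.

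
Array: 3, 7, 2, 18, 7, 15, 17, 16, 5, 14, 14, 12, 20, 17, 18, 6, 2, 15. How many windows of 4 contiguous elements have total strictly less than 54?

(3, 7, 2, 18) → sum 30  < 54 ✓
(7, 2, 18, 7) → sum 34  < 54 ✓
(2, 18, 7, 15) → sum 42  < 54 ✓
(18, 7, 15, 17) → sum 57
(7, 15, 17, 16) → sum 55
(15, 17, 16, 5) → sum 53  < 54 ✓
(17, 16, 5, 14) → sum 52  < 54 ✓
(16, 5, 14, 14) → sum 49  < 54 ✓
(5, 14, 14, 12) → sum 45  < 54 ✓
(14, 14, 12, 20) → sum 60
(14, 12, 20, 17) → sum 63
(12, 20, 17, 18) → sum 67
(20, 17, 18, 6) → sum 61
(17, 18, 6, 2) → sum 43  < 54 ✓
(18, 6, 2, 15) → sum 41  < 54 ✓
9 windows satisfy the condition.

9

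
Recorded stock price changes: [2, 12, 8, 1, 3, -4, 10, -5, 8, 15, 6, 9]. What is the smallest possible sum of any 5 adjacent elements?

Each size-5 window and its sum:
(2, 12, 8, 1, 3) → sum 26
(12, 8, 1, 3, -4) → sum 20
(8, 1, 3, -4, 10) → sum 18
(1, 3, -4, 10, -5) → sum 5
(3, -4, 10, -5, 8) → sum 12
(-4, 10, -5, 8, 15) → sum 24
(10, -5, 8, 15, 6) → sum 34
(-5, 8, 15, 6, 9) → sum 33
Smallest of these is 5.

5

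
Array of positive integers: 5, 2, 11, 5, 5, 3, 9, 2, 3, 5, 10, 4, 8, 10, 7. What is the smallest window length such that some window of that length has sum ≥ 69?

12

add 5: running sum 5 < 69
add 2: running sum 7 < 69
add 11: running sum 18 < 69
add 5: running sum 23 < 69
add 5: running sum 28 < 69
add 3: running sum 31 < 69
add 9: running sum 40 < 69
add 2: running sum 42 < 69
add 3: running sum 45 < 69
add 5: running sum 50 < 69
add 10: running sum 60 < 69
add 4: running sum 64 < 69
add 8: shortest ending here [5, 2, 11, 5, 5, 3, 9, 2, 3, 5, 10, 4, 8] sum 72, len 13
add 10: shortest ending here [11, 5, 5, 3, 9, 2, 3, 5, 10, 4, 8, 10] sum 75, len 12
add 7: shortest ending here [5, 5, 3, 9, 2, 3, 5, 10, 4, 8, 10, 7] sum 71, len 12
Shortest qualifying length: 12.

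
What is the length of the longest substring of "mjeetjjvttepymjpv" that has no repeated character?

add m: [m] len 1
add j: [m, j] len 2
add e: [m, j, e] len 3
add e (repeat e, move left end past it): [e] len 1
add t: [e, t] len 2
add j: [e, t, j] len 3
add j (repeat j, move left end past it): [j] len 1
add v: [j, v] len 2
add t: [j, v, t] len 3
add t (repeat t, move left end past it): [t] len 1
add e: [t, e] len 2
add p: [t, e, p] len 3
add y: [t, e, p, y] len 4
add m: [t, e, p, y, m] len 5
add j: [t, e, p, y, m, j] len 6
add p (repeat p, move left end past it): [y, m, j, p] len 4
add v: [y, m, j, p, v] len 5
Longest all-distinct length: 6.

6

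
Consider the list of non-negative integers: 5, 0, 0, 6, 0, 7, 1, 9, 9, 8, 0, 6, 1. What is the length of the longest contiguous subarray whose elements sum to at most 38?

→ 5: sum 5, len 1
→ 0: sum 5, len 2
→ 0: sum 5, len 3
→ 6: sum 11, len 4
→ 0: sum 11, len 5
→ 7: sum 18, len 6
→ 1: sum 19, len 7
→ 9: sum 28, len 8
→ 9: sum 37, len 9
→ 8 (dropped 5, 0, 0, 6): sum 34, len 6
→ 0: sum 34, len 7
→ 6 (dropped 0, 7): sum 33, len 6
→ 1: sum 34, len 7
Longest length seen: 9.

9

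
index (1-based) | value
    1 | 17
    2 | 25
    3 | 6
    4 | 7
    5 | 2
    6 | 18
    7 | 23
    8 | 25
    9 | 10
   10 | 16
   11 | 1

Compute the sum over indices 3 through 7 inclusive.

Elements at indices 3..7: 6, 7, 2, 18, 23
sum(6, 7, 2, 18, 23) = 56

56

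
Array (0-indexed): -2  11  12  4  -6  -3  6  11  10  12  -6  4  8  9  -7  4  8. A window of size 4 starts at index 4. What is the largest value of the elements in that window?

Elements at indices 4..7: -6, -3, 6, 11
max(-6, -3, 6, 11) = 11

11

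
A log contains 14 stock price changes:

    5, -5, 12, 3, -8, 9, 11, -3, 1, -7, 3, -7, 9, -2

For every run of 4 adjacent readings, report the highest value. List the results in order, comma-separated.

12, 12, 12, 11, 11, 11, 11, 3, 3, 9, 9

5 -5 12 3 → max 12
-5 12 3 -8 → max 12
12 3 -8 9 → max 12
3 -8 9 11 → max 11
-8 9 11 -3 → max 11
9 11 -3 1 → max 11
11 -3 1 -7 → max 11
-3 1 -7 3 → max 3
1 -7 3 -7 → max 3
-7 3 -7 9 → max 9
3 -7 9 -2 → max 9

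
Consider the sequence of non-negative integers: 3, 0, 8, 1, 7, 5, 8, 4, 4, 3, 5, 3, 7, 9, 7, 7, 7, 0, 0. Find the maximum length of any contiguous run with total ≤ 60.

13

Extend to the right; shrink from the left whenever the sum exceeds 60:
add 3: [3] sum 3, len 1
add 0: [3, 0] sum 3, len 2
add 8: [3, 0, 8] sum 11, len 3
add 1: [3, 0, 8, 1] sum 12, len 4
add 7: [3, 0, 8, 1, 7] sum 19, len 5
add 5: [3, 0, 8, 1, 7, 5] sum 24, len 6
add 8: [3, 0, 8, 1, 7, 5, 8] sum 32, len 7
add 4: [3, 0, 8, 1, 7, 5, 8, 4] sum 36, len 8
add 4: [3, 0, 8, 1, 7, 5, 8, 4, 4] sum 40, len 9
add 3: [3, 0, 8, 1, 7, 5, 8, 4, 4, 3] sum 43, len 10
add 5: [3, 0, 8, 1, 7, 5, 8, 4, 4, 3, 5] sum 48, len 11
add 3: [3, 0, 8, 1, 7, 5, 8, 4, 4, 3, 5, 3] sum 51, len 12
add 7: [3, 0, 8, 1, 7, 5, 8, 4, 4, 3, 5, 3, 7] sum 58, len 13
add 9: [1, 7, 5, 8, 4, 4, 3, 5, 3, 7, 9] sum 56, len 11
add 7: [5, 8, 4, 4, 3, 5, 3, 7, 9, 7] sum 55, len 10
add 7: [8, 4, 4, 3, 5, 3, 7, 9, 7, 7] sum 57, len 10
add 7: [4, 4, 3, 5, 3, 7, 9, 7, 7, 7] sum 56, len 10
add 0: [4, 4, 3, 5, 3, 7, 9, 7, 7, 7, 0] sum 56, len 11
add 0: [4, 4, 3, 5, 3, 7, 9, 7, 7, 7, 0, 0] sum 56, len 12
Longest length seen: 13.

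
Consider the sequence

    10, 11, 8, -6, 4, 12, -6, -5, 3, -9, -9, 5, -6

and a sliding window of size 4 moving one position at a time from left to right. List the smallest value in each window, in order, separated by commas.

Sliding a size-4 window across the 13 values:
10 11 8 -6 → min -6
11 8 -6 4 → min -6
8 -6 4 12 → min -6
-6 4 12 -6 → min -6
4 12 -6 -5 → min -6
12 -6 -5 3 → min -6
-6 -5 3 -9 → min -9
-5 3 -9 -9 → min -9
3 -9 -9 5 → min -9
-9 -9 5 -6 → min -9

-6, -6, -6, -6, -6, -6, -9, -9, -9, -9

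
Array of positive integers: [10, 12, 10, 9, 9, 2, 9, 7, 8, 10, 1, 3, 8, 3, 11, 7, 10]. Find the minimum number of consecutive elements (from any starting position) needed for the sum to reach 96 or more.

13

Extend right; whenever the sum reaches 96, record the length and shrink from the left:
add 10: running sum 10 < 96
add 12: running sum 22 < 96
add 10: running sum 32 < 96
add 9: running sum 41 < 96
add 9: running sum 50 < 96
add 2: running sum 52 < 96
add 9: running sum 61 < 96
add 7: running sum 68 < 96
add 8: running sum 76 < 96
add 10: running sum 86 < 96
add 1: running sum 87 < 96
add 3: running sum 90 < 96
add 8: shortest ending here [10, 12, 10, 9, 9, 2, 9, 7, 8, 10, 1, 3, 8] sum 98, len 13
add 3: shortest ending here [10, 12, 10, 9, 9, 2, 9, 7, 8, 10, 1, 3, 8, 3] sum 101, len 14
add 11: shortest ending here [12, 10, 9, 9, 2, 9, 7, 8, 10, 1, 3, 8, 3, 11] sum 102, len 14
add 7: shortest ending here [10, 9, 9, 2, 9, 7, 8, 10, 1, 3, 8, 3, 11, 7] sum 97, len 14
add 10: shortest ending here [9, 9, 2, 9, 7, 8, 10, 1, 3, 8, 3, 11, 7, 10] sum 97, len 14
Shortest qualifying length: 13.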